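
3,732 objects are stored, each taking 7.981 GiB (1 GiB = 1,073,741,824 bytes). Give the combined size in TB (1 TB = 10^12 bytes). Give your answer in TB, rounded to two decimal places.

31.98 TB

Total = 3,732 × 7.981 GiB = 29785.092 GiB
= 29785.092 × 1,073,741,824 bytes = 31,981,499,012,087.808 bytes
1 TB = 1,000,000,000,000 bytes
31,981,499,012,087.808 / 1,000,000,000,000 = 31.98 TB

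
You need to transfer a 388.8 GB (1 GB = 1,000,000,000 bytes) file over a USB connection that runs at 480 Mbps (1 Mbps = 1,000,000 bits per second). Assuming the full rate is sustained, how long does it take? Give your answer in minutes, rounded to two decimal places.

388.8 GB = 388,800,000,000 bytes = 3,110,400,000,000 bits
480 Mbps = 480,000,000 bits/s
time = 3,110,400,000,000 / 480,000,000 = 6,480.000 s
6,480.000 s / 60 = 108.00 minutes

108.00 minutes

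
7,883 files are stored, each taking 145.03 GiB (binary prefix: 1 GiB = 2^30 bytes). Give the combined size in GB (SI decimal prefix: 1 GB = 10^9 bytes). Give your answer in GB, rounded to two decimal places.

Total = 7,883 × 145.03 GiB = 1143271.49 GiB
= 1143271.49 × 1,073,741,824 bytes = 1,227,578,414,999,797.76 bytes
1 GB = 1,000,000,000 bytes
1,227,578,414,999,797.76 / 1,000,000,000 = 1,227,578.41 GB

1,227,578.41 GB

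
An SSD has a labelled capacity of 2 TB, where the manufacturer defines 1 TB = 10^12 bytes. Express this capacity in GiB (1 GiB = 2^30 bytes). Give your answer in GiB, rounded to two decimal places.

1,862.65 GiB

2 TB = 2 × 10^12 bytes = 2,000,000,000,000 bytes
1 GiB = 1,073,741,824 bytes
2,000,000,000,000 / 1,073,741,824 = 1,862.65 GiB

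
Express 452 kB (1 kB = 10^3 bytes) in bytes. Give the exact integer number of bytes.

452 × 1,000 = 452,000 bytes

452,000 bytes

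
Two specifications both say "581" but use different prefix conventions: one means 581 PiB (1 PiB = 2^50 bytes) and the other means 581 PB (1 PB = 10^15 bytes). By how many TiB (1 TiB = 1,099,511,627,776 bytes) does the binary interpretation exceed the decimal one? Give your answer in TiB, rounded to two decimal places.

581 PiB = 581 × 1,125,899,906,842,624 = 654,147,845,875,564,544 bytes
581 PB = 581 × 1,000,000,000,000,000 = 581,000,000,000,000,000 bytes
difference = 73,147,845,875,564,544 bytes
73,147,845,875,564,544 / 1,099,511,627,776 = 66,527.58 TiB

66,527.58 TiB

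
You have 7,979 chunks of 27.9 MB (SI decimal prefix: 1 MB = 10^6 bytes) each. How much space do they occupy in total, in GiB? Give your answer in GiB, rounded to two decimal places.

Total = 7,979 × 27.9 MB = 222614.1 MB
= 222614.1 × 1,000,000 bytes = 222,614,100,000 bytes
1 GiB = 1,073,741,824 bytes
222,614,100,000 / 1,073,741,824 = 207.33 GiB

207.33 GiB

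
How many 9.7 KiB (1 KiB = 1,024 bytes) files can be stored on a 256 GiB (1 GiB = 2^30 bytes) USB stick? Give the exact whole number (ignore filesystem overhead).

27,673,758

Capacity: 256 GiB = 274,877,906,944 bytes
Per item: 9.7 KiB = 9,932.8 bytes
⌊274,877,906,944 / 9,932.8⌋ = 27,673,758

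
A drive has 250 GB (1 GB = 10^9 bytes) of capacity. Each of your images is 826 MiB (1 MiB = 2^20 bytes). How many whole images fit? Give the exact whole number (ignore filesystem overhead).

288

Capacity: 250 GB = 250,000,000,000 bytes
Per item: 826 MiB = 866,123,776 bytes
⌊250,000,000,000 / 866,123,776⌋ = 288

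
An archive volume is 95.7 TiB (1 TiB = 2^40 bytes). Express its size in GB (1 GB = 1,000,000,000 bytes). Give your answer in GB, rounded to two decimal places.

105,223.26 GB

95.7 TiB × 1,099,511,627,776 bytes/TiB = 105,223,262,778,163.2 bytes
1 GB = 1,000,000,000 bytes
105,223,262,778,163.2 / 1,000,000,000 = 105,223.26 GB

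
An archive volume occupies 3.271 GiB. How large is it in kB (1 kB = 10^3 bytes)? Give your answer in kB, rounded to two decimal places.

3,512,209.51 kB

3.271 GiB = 3.271 × 2^30 bytes = 3,512,209,506.304 bytes
1 kB = 1,000 bytes
3,512,209,506.304 / 1,000 = 3,512,209.51 kB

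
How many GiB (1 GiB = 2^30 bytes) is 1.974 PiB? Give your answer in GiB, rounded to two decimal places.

2,069,889.02 GiB

1.974 PiB = 1.974 × 2^50 bytes = 2,222,526,416,107,339.776 bytes
1 GiB = 2^30 bytes = 1,073,741,824 bytes
2,222,526,416,107,339.776 / 1,073,741,824 = 2,069,889.02 GiB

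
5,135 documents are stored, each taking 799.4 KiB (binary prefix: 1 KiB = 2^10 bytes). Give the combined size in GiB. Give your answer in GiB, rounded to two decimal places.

3.91 GiB

Total = 5,135 × 799.4 KiB = 4,104,919 KiB
= 4,104,919 × 1,024 bytes = 4,203,437,056 bytes
1 GiB = 1,073,741,824 bytes
4,203,437,056 / 1,073,741,824 = 3.91 GiB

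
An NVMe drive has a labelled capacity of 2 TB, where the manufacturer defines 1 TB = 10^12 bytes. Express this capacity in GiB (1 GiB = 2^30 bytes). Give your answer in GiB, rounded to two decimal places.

1,862.65 GiB

2 TB = 2 × 10^12 bytes = 2,000,000,000,000 bytes
1 GiB = 2^30 bytes = 1,073,741,824 bytes
2,000,000,000,000 / 1,073,741,824 = 1,862.65 GiB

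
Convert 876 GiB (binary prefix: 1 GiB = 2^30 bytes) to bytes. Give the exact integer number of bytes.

876 × 1,073,741,824 = 940,597,837,824 bytes  (1 GiB = 2^30 bytes)

940,597,837,824 bytes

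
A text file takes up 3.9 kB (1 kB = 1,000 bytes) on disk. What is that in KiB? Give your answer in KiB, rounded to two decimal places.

3.81 KiB

3.9 kB × 1,000 bytes/kB = 3,900 bytes
1 KiB = 1,024 bytes
3,900 / 1,024 = 3.81 KiB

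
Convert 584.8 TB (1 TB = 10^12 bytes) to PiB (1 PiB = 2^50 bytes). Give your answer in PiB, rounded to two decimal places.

0.52 PiB

584.8 TB = 584.8 × 10^12 bytes = 584,800,000,000,000 bytes
1 PiB = 2^50 bytes = 1,125,899,906,842,624 bytes
584,800,000,000,000 / 1,125,899,906,842,624 = 0.52 PiB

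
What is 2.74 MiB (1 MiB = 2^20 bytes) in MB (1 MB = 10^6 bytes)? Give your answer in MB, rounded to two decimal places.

2.87 MB

2.74 MiB = 2.74 × 2^20 bytes = 2,873,098.24 bytes
1 MB = 10^6 bytes = 1,000,000 bytes
2,873,098.24 / 1,000,000 = 2.87 MB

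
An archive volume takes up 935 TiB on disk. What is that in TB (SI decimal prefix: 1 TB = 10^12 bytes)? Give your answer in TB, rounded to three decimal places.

935 TiB = 935 × 2^40 bytes = 1,028,043,371,970,560 bytes
1 TB = 10^12 bytes = 1,000,000,000,000 bytes
1,028,043,371,970,560 / 1,000,000,000,000 = 1,028.043 TB

1,028.043 TB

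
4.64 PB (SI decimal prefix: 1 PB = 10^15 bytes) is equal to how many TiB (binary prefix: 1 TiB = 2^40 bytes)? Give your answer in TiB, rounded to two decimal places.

4.64 PB = 4.64 × 10^15 bytes = 4,640,000,000,000,000 bytes
1 TiB = 1,099,511,627,776 bytes
4,640,000,000,000,000 / 1,099,511,627,776 = 4,220.06 TiB

4,220.06 TiB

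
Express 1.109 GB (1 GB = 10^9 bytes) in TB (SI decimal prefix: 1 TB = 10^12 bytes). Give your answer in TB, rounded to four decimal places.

1.109 GB × 1,000,000,000 bytes/GB = 1,109,000,000 bytes
1 TB = 1,000,000,000,000 bytes
1,109,000,000 / 1,000,000,000,000 = 0.0011 TB

0.0011 TB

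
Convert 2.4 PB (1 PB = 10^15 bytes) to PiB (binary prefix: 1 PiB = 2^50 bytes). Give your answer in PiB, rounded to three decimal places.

2.4 PB = 2.4 × 10^15 bytes = 2,400,000,000,000,000 bytes
1 PiB = 2^50 bytes = 1,125,899,906,842,624 bytes
2,400,000,000,000,000 / 1,125,899,906,842,624 = 2.132 PiB

2.132 PiB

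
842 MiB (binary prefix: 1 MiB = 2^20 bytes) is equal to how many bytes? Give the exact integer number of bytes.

842 × 1,048,576 = 882,900,992 bytes  (1 MiB = 2^20 bytes)

882,900,992 bytes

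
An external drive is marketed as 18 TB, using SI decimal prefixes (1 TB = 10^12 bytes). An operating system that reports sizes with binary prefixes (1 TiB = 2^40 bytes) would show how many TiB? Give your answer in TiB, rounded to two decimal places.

16.37 TiB

18 TB = 18 × 10^12 bytes = 18,000,000,000,000 bytes
1 TiB = 1,099,511,627,776 bytes
18,000,000,000,000 / 1,099,511,627,776 = 16.37 TiB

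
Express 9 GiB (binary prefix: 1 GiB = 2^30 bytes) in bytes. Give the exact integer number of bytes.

9 × 1,073,741,824 = 9,663,676,416 bytes

9,663,676,416 bytes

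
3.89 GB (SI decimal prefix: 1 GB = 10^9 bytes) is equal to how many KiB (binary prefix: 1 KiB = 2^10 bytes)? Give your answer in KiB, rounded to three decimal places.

3.89 GB × 1,000,000,000 bytes/GB = 3,890,000,000 bytes
1 KiB = 1,024 bytes
3,890,000,000 / 1,024 = 3,798,828.125 KiB

3,798,828.125 KiB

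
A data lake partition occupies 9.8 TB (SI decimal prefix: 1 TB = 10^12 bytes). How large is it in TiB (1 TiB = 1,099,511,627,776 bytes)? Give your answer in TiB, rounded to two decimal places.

9.8 TB × 1,000,000,000,000 bytes/TB = 9,800,000,000,000 bytes
1 TiB = 1,099,511,627,776 bytes
9,800,000,000,000 / 1,099,511,627,776 = 8.91 TiB

8.91 TiB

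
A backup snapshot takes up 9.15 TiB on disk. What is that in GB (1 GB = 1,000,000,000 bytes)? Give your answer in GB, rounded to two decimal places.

9.15 TiB = 9.15 × 2^40 bytes = 10,060,531,394,150.4 bytes
1 GB = 1,000,000,000 bytes
10,060,531,394,150.4 / 1,000,000,000 = 10,060.53 GB

10,060.53 GB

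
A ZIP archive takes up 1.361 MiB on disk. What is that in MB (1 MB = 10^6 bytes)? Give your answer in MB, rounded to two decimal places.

1.361 MiB × 1,048,576 bytes/MiB = 1,427,111.936 bytes
1 MB = 10^6 bytes = 1,000,000 bytes
1,427,111.936 / 1,000,000 = 1.43 MB

1.43 MB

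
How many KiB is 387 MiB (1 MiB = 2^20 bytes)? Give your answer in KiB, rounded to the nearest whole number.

387 MiB = 387 × 2^20 bytes = 405,798,912 bytes
1 KiB = 1,024 bytes
405,798,912 / 1,024 = 396,288 KiB

396,288 KiB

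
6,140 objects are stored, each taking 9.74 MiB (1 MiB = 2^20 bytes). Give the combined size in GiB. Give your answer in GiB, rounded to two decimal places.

Total = 6,140 × 9.74 MiB = 59803.6 MiB
= 59803.6 × 1,048,576 bytes = 62,708,619,673.6 bytes
1 GiB = 1,073,741,824 bytes
62,708,619,673.6 / 1,073,741,824 = 58.40 GiB

58.40 GiB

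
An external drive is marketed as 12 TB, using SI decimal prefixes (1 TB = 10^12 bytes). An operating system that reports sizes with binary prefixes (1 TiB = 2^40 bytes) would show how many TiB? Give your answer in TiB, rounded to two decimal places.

12 TB = 12 × 10^12 bytes = 12,000,000,000,000 bytes
1 TiB = 2^40 bytes = 1,099,511,627,776 bytes
12,000,000,000,000 / 1,099,511,627,776 = 10.91 TiB

10.91 TiB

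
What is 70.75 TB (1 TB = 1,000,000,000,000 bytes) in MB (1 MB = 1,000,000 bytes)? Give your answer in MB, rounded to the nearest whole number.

70,750,000 MB

70.75 TB × 1,000,000,000,000 bytes/TB = 70,750,000,000,000 bytes
1 MB = 1,000,000 bytes
70,750,000,000,000 / 1,000,000 = 70,750,000 MB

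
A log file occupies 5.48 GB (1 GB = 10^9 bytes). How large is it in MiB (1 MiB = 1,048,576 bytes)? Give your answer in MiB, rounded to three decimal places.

5.48 GB = 5.48 × 10^9 bytes = 5,480,000,000 bytes
1 MiB = 1,048,576 bytes
5,480,000,000 / 1,048,576 = 5,226.135 MiB

5,226.135 MiB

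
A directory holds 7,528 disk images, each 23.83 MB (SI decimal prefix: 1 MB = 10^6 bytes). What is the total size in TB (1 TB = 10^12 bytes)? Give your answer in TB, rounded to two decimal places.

Total = 7,528 × 23.83 MB = 179392.24 MB
= 179392.24 × 1,000,000 bytes = 179,392,240,000 bytes
1 TB = 1,000,000,000,000 bytes
179,392,240,000 / 1,000,000,000,000 = 0.18 TB

0.18 TB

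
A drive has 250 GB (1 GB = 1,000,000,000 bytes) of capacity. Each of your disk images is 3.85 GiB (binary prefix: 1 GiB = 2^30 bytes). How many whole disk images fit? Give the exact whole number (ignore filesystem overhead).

Capacity: 250 GB = 250,000,000,000 bytes
Per item: 3.85 GiB = 4,133,906,022.4 bytes
⌊250,000,000,000 / 4,133,906,022.4⌋ = 60

60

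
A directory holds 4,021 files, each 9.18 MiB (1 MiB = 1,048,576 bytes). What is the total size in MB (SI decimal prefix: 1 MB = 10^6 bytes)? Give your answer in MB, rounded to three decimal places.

Total = 4,021 × 9.18 MiB = 36912.78 MiB
= 36912.78 × 1,048,576 bytes = 38,705,855,201.28 bytes
1 MB = 1,000,000 bytes
38,705,855,201.28 / 1,000,000 = 38,705.855 MB

38,705.855 MB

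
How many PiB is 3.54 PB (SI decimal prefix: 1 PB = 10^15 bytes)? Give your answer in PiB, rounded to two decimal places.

3.14 PiB

3.54 PB = 3.54 × 10^15 bytes = 3,540,000,000,000,000 bytes
1 PiB = 2^50 bytes = 1,125,899,906,842,624 bytes
3,540,000,000,000,000 / 1,125,899,906,842,624 = 3.14 PiB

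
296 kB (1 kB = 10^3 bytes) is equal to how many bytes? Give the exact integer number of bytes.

296 × 1,000 = 296,000 bytes  (1 kB = 10^3 bytes)

296,000 bytes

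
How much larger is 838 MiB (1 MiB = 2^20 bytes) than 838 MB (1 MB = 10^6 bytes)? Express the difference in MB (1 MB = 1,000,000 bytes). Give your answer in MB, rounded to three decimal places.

838 MiB = 838 × 1,048,576 = 878,706,688 bytes
838 MB = 838 × 1,000,000 = 838,000,000 bytes
difference = 40,706,688 bytes
40,706,688 / 1,000,000 = 40.707 MB

40.707 MB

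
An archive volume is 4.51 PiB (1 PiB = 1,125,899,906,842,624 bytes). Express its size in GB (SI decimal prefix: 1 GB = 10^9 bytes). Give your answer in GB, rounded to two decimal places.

5,077,808.58 GB

4.51 PiB = 4.51 × 2^50 bytes = 5,077,808,579,860,234.24 bytes
1 GB = 10^9 bytes = 1,000,000,000 bytes
5,077,808,579,860,234.24 / 1,000,000,000 = 5,077,808.58 GB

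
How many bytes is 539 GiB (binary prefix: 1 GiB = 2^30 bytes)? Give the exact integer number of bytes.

578,746,843,136 bytes

539 × 1,073,741,824 = 578,746,843,136 bytes  (1 GiB = 2^30 bytes)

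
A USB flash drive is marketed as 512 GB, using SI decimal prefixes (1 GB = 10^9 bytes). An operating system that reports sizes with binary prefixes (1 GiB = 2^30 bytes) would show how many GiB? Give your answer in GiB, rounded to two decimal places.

512 GB × 1,000,000,000 bytes/GB = 512,000,000,000 bytes
1 GiB = 2^30 bytes = 1,073,741,824 bytes
512,000,000,000 / 1,073,741,824 = 476.84 GiB

476.84 GiB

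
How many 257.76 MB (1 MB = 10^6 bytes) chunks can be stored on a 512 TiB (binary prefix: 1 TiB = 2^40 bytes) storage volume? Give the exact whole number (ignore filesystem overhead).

Capacity: 512 TiB = 562,949,953,421,312 bytes
Per item: 257.76 MB = 257,760,000 bytes
⌊562,949,953,421,312 / 257,760,000⌋ = 2,184,008

2,184,008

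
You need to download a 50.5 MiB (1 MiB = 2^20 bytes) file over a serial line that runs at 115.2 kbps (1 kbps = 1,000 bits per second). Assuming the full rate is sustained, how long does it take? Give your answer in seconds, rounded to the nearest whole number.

3,677 seconds

50.5 MiB = 52,953,088 bytes = 423,624,704 bits
115.2 kbps = 115,200 bits/s
time = 423,624,704 / 115,200 = 3,677 s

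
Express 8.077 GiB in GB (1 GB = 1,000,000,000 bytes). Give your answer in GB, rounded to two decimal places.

8.077 GiB × 1,073,741,824 bytes/GiB = 8,672,612,712.448 bytes
1 GB = 10^9 bytes = 1,000,000,000 bytes
8,672,612,712.448 / 1,000,000,000 = 8.67 GB

8.67 GB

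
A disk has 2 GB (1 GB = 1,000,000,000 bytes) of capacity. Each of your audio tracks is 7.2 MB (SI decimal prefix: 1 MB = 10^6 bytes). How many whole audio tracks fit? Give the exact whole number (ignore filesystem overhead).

Capacity: 2 GB = 2,000,000,000 bytes
Per item: 7.2 MB = 7,200,000 bytes
⌊2,000,000,000 / 7,200,000⌋ = 277

277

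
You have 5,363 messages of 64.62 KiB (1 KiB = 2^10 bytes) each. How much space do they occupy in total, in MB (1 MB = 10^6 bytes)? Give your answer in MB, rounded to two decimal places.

Total = 5,363 × 64.62 KiB = 346557.06 KiB
= 346557.06 × 1,024 bytes = 354,874,429.44 bytes
1 MB = 1,000,000 bytes
354,874,429.44 / 1,000,000 = 354.87 MB

354.87 MB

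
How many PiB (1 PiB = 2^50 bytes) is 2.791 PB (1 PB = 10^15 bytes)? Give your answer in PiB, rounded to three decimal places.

2.479 PiB

2.791 PB = 2.791 × 10^15 bytes = 2,791,000,000,000,000 bytes
1 PiB = 1,125,899,906,842,624 bytes
2,791,000,000,000,000 / 1,125,899,906,842,624 = 2.479 PiB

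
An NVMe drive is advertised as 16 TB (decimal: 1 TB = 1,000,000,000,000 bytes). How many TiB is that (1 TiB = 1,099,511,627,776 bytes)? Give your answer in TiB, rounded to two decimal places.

16 TB = 16 × 10^12 bytes = 16,000,000,000,000 bytes
1 TiB = 1,099,511,627,776 bytes
16,000,000,000,000 / 1,099,511,627,776 = 14.55 TiB

14.55 TiB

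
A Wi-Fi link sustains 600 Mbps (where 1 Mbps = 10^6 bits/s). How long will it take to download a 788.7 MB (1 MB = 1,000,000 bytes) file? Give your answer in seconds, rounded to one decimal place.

10.5 seconds

788.7 MB = 788,700,000 bytes = 6,309,600,000 bits
600 Mbps = 600,000,000 bits/s
time = 6,309,600,000 / 600,000,000 = 10.5 s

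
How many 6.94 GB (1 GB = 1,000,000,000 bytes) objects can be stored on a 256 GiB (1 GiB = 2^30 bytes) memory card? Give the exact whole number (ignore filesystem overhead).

39

Capacity: 256 GiB = 274,877,906,944 bytes
Per item: 6.94 GB = 6,940,000,000 bytes
⌊274,877,906,944 / 6,940,000,000⌋ = 39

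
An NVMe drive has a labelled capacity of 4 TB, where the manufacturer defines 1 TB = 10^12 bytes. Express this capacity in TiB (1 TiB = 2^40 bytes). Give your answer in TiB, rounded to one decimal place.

4 TB = 4 × 10^12 bytes = 4,000,000,000,000 bytes
1 TiB = 2^40 bytes = 1,099,511,627,776 bytes
4,000,000,000,000 / 1,099,511,627,776 = 3.6 TiB

3.6 TiB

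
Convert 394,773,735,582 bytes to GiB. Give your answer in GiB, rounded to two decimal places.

367.66 GiB

394,773,735,582 bytes given.
1 GiB = 2^30 bytes = 1,073,741,824 bytes
394,773,735,582 / 1,073,741,824 = 367.66 GiB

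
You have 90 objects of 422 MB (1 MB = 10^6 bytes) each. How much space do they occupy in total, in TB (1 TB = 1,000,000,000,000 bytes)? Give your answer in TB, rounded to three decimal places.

Total = 90 × 422 MB = 37,980 MB
= 37,980 × 1,000,000 bytes = 37,980,000,000 bytes
1 TB = 1,000,000,000,000 bytes
37,980,000,000 / 1,000,000,000,000 = 0.038 TB

0.038 TB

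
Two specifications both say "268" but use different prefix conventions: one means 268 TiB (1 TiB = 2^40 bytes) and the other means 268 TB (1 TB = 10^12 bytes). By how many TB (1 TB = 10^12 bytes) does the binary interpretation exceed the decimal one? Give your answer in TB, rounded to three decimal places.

268 TiB = 268 × 1,099,511,627,776 = 294,669,116,243,968 bytes
268 TB = 268 × 1,000,000,000,000 = 268,000,000,000,000 bytes
difference = 26,669,116,243,968 bytes
26,669,116,243,968 / 1,000,000,000,000 = 26.669 TB

26.669 TB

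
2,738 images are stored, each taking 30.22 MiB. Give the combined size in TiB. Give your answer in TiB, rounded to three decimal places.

Total = 2,738 × 30.22 MiB = 82742.36 MiB
= 82742.36 × 1,048,576 bytes = 86,761,652,879.36 bytes
1 TiB = 1,099,511,627,776 bytes
86,761,652,879.36 / 1,099,511,627,776 = 0.079 TiB

0.079 TiB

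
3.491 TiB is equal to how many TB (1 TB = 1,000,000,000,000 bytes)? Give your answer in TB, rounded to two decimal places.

3.491 TiB = 3.491 × 2^40 bytes = 3,838,395,092,566.016 bytes
1 TB = 10^12 bytes = 1,000,000,000,000 bytes
3,838,395,092,566.016 / 1,000,000,000,000 = 3.84 TB

3.84 TB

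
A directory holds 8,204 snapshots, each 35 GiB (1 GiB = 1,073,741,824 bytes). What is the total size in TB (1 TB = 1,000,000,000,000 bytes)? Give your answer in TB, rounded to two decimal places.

Total = 8,204 × 35 GiB = 287,140 GiB
= 287,140 × 1,073,741,824 bytes = 308,314,227,343,360 bytes
1 TB = 1,000,000,000,000 bytes
308,314,227,343,360 / 1,000,000,000,000 = 308.31 TB

308.31 TB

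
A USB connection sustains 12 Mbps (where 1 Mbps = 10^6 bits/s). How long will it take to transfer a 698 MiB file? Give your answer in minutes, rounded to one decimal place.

698 MiB = 731,906,048 bytes = 5,855,248,384 bits
12 Mbps = 12,000,000 bits/s
time = 5,855,248,384 / 12,000,000 = 487.94 s
487.94 s / 60 = 8.1 minutes

8.1 minutes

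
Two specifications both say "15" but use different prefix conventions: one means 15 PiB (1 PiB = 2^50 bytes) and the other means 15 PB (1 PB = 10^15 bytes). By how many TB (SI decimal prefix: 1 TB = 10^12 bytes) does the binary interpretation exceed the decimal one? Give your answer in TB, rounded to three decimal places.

1,888.499 TB

15 PiB = 15 × 1,125,899,906,842,624 = 16,888,498,602,639,360 bytes
15 PB = 15 × 1,000,000,000,000,000 = 15,000,000,000,000,000 bytes
difference = 1,888,498,602,639,360 bytes
1,888,498,602,639,360 / 1,000,000,000,000 = 1,888.499 TB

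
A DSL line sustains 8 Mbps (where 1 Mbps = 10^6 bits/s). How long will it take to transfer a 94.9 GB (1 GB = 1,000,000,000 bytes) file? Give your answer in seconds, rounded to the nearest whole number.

94,900 seconds

94.9 GB = 94,900,000,000 bytes = 759,200,000,000 bits
8 Mbps = 8,000,000 bits/s
time = 759,200,000,000 / 8,000,000 = 94,900 s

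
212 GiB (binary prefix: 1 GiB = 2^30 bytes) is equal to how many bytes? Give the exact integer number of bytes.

227,633,266,688 bytes

212 × 1,073,741,824 = 227,633,266,688 bytes  (1 GiB = 2^30 bytes)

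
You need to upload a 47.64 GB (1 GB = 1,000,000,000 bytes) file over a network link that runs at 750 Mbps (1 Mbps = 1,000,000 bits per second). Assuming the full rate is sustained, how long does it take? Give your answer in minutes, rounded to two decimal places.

47.64 GB = 47,640,000,000 bytes = 381,120,000,000 bits
750 Mbps = 750,000,000 bits/s
time = 381,120,000,000 / 750,000,000 = 508.160 s
508.160 s / 60 = 8.47 minutes

8.47 minutes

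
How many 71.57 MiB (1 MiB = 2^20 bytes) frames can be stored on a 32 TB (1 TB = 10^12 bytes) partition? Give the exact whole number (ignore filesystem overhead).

426,401

Capacity: 32 TB = 32,000,000,000,000 bytes
Per item: 71.57 MiB = 75,046,584.32 bytes
⌊32,000,000,000,000 / 75,046,584.32⌋ = 426,401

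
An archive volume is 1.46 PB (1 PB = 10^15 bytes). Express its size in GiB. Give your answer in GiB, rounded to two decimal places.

1,359,730.96 GiB

1.46 PB × 1,000,000,000,000,000 bytes/PB = 1,460,000,000,000,000 bytes
1 GiB = 2^30 bytes = 1,073,741,824 bytes
1,460,000,000,000,000 / 1,073,741,824 = 1,359,730.96 GiB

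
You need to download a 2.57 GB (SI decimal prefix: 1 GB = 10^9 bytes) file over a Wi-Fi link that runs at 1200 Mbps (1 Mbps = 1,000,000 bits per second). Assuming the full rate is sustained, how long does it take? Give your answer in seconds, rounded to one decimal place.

17.1 seconds

2.57 GB = 2,570,000,000 bytes = 20,560,000,000 bits
1200 Mbps = 1,200,000,000 bits/s
time = 20,560,000,000 / 1,200,000,000 = 17.1 s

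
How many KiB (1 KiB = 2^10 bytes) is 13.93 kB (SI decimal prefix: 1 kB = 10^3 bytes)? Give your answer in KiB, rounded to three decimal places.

13.604 KiB

13.93 kB = 13.93 × 10^3 bytes = 13,930 bytes
1 KiB = 1,024 bytes
13,930 / 1,024 = 13.604 KiB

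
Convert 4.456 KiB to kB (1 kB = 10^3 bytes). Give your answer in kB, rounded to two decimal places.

4.56 kB

4.456 KiB × 1,024 bytes/KiB = 4,562.944 bytes
1 kB = 1,000 bytes
4,562.944 / 1,000 = 4.56 kB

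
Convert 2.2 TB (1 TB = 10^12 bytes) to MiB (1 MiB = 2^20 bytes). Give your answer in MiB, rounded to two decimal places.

2,098,083.50 MiB

2.2 TB × 1,000,000,000,000 bytes/TB = 2,200,000,000,000 bytes
1 MiB = 2^20 bytes = 1,048,576 bytes
2,200,000,000,000 / 1,048,576 = 2,098,083.50 MiB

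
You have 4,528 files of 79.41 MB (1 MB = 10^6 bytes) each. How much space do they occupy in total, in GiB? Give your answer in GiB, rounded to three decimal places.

Total = 4,528 × 79.41 MB = 359568.48 MB
= 359568.48 × 1,000,000 bytes = 359,568,480,000 bytes
1 GiB = 1,073,741,824 bytes
359,568,480,000 / 1,073,741,824 = 334.874 GiB

334.874 GiB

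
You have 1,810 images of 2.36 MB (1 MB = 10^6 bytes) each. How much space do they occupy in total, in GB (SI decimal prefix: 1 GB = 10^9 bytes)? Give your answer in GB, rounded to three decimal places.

4.272 GB

Total = 1,810 × 2.36 MB = 4271.6 MB
= 4271.6 × 1,000,000 bytes = 4,271,600,000 bytes
1 GB = 1,000,000,000 bytes
4,271,600,000 / 1,000,000,000 = 4.272 GB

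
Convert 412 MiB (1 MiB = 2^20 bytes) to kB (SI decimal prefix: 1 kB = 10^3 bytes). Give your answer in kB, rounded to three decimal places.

432,013.312 kB

412 MiB × 1,048,576 bytes/MiB = 432,013,312 bytes
1 kB = 10^3 bytes = 1,000 bytes
432,013,312 / 1,000 = 432,013.312 kB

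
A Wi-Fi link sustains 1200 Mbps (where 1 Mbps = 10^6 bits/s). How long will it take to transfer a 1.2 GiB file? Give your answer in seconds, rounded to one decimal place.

8.6 seconds

1.2 GiB = 1,288,490,188.8 bytes = 10,307,921,510.4 bits
1200 Mbps = 1,200,000,000 bits/s
time = 10,307,921,510.4 / 1,200,000,000 = 8.6 s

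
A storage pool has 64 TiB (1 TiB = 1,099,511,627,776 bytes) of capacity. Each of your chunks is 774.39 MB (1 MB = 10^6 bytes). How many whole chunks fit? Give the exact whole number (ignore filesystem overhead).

Capacity: 64 TiB = 70,368,744,177,664 bytes
Per item: 774.39 MB = 774,390,000 bytes
⌊70,368,744,177,664 / 774,390,000⌋ = 90,869

90,869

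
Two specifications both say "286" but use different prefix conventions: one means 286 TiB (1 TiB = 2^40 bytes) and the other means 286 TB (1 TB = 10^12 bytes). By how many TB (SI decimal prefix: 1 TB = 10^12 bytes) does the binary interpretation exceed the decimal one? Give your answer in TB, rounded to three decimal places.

286 TiB = 286 × 1,099,511,627,776 = 314,460,325,543,936 bytes
286 TB = 286 × 1,000,000,000,000 = 286,000,000,000,000 bytes
difference = 28,460,325,543,936 bytes
28,460,325,543,936 / 1,000,000,000,000 = 28.460 TB

28.460 TB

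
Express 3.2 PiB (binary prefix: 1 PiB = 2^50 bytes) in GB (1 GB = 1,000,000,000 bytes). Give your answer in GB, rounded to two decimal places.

3.2 PiB × 1,125,899,906,842,624 bytes/PiB = 3,602,879,701,896,396.8 bytes
1 GB = 10^9 bytes = 1,000,000,000 bytes
3,602,879,701,896,396.8 / 1,000,000,000 = 3,602,879.70 GB

3,602,879.70 GB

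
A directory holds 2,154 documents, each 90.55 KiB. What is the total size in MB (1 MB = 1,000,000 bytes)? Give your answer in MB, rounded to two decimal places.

Total = 2,154 × 90.55 KiB = 195044.7 KiB
= 195044.7 × 1,024 bytes = 199,725,772.8 bytes
1 MB = 1,000,000 bytes
199,725,772.8 / 1,000,000 = 199.73 MB

199.73 MB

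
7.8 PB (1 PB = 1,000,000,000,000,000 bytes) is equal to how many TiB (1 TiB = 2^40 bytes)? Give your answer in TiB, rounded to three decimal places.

7,094.059 TiB

7.8 PB × 1,000,000,000,000,000 bytes/PB = 7,800,000,000,000,000 bytes
1 TiB = 1,099,511,627,776 bytes
7,800,000,000,000,000 / 1,099,511,627,776 = 7,094.059 TiB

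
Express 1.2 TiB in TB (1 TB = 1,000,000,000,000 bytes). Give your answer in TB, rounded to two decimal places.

1.32 TB

1.2 TiB = 1.2 × 2^40 bytes = 1,319,413,953,331.2 bytes
1 TB = 10^12 bytes = 1,000,000,000,000 bytes
1,319,413,953,331.2 / 1,000,000,000,000 = 1.32 TB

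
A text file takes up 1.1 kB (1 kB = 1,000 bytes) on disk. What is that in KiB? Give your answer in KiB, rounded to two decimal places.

1.1 kB = 1.1 × 10^3 bytes = 1,100 bytes
1 KiB = 2^10 bytes = 1,024 bytes
1,100 / 1,024 = 1.07 KiB

1.07 KiB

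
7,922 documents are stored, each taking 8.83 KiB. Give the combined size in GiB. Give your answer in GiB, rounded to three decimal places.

Total = 7,922 × 8.83 KiB = 69951.26 KiB
= 69951.26 × 1,024 bytes = 71,630,090.24 bytes
1 GiB = 1,073,741,824 bytes
71,630,090.24 / 1,073,741,824 = 0.067 GiB

0.067 GiB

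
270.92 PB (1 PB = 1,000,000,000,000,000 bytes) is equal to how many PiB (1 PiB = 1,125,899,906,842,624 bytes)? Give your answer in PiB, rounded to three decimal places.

270.92 PB = 270.92 × 10^15 bytes = 270,920,000,000,000,000 bytes
1 PiB = 1,125,899,906,842,624 bytes
270,920,000,000,000,000 / 1,125,899,906,842,624 = 240.625 PiB

240.625 PiB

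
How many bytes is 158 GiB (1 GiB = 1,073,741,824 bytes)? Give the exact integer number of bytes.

169,651,208,192 bytes

158 × 1,073,741,824 = 169,651,208,192 bytes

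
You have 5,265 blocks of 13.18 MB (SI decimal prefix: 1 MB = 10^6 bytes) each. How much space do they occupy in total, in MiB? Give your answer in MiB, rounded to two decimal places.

66,178.04 MiB

Total = 5,265 × 13.18 MB = 69392.7 MB
= 69392.7 × 1,000,000 bytes = 69,392,700,000 bytes
1 MiB = 1,048,576 bytes
69,392,700,000 / 1,048,576 = 66,178.04 MiB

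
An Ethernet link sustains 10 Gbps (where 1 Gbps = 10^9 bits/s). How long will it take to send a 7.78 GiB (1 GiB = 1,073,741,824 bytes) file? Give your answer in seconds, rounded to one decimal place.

6.7 seconds

7.78 GiB = 8,353,711,390.72 bytes = 66,829,691,125.76 bits
10 Gbps = 10,000,000,000 bits/s
time = 66,829,691,125.76 / 10,000,000,000 = 6.7 s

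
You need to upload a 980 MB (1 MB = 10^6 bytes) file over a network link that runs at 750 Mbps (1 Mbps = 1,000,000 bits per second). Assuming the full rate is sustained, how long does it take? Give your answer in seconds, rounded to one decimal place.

980 MB = 980,000,000 bytes = 7,840,000,000 bits
750 Mbps = 750,000,000 bits/s
time = 7,840,000,000 / 750,000,000 = 10.5 s

10.5 seconds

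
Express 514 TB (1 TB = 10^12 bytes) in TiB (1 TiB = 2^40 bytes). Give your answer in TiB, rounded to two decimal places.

467.48 TiB

514 TB = 514 × 10^12 bytes = 514,000,000,000,000 bytes
1 TiB = 2^40 bytes = 1,099,511,627,776 bytes
514,000,000,000,000 / 1,099,511,627,776 = 467.48 TiB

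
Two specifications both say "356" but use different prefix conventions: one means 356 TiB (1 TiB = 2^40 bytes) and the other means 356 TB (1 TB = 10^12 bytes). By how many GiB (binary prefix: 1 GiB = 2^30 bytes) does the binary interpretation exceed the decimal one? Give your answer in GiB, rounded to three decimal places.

32,993.163 GiB

356 TiB = 356 × 1,099,511,627,776 = 391,426,139,488,256 bytes
356 TB = 356 × 1,000,000,000,000 = 356,000,000,000,000 bytes
difference = 35,426,139,488,256 bytes
35,426,139,488,256 / 1,073,741,824 = 32,993.163 GiB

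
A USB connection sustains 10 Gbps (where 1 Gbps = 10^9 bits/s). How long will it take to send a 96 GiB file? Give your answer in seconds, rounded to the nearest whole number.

82 seconds

96 GiB = 103,079,215,104 bytes = 824,633,720,832 bits
10 Gbps = 10,000,000,000 bits/s
time = 824,633,720,832 / 10,000,000,000 = 82 s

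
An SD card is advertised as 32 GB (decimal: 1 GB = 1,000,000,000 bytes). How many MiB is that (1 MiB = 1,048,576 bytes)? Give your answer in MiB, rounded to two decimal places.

30,517.58 MiB

32 GB × 1,000,000,000 bytes/GB = 32,000,000,000 bytes
1 MiB = 1,048,576 bytes
32,000,000,000 / 1,048,576 = 30,517.58 MiB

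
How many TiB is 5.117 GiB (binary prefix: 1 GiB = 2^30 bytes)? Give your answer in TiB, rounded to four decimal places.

5.117 GiB = 5.117 × 2^30 bytes = 5,494,336,913.408 bytes
1 TiB = 2^40 bytes = 1,099,511,627,776 bytes
5,494,336,913.408 / 1,099,511,627,776 = 0.0050 TiB

0.0050 TiB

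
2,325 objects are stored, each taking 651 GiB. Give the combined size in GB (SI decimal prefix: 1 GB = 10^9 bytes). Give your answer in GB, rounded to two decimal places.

Total = 2,325 × 651 GiB = 1,513,575 GiB
= 1,513,575 × 1,073,741,824 bytes = 1,625,188,781,260,800 bytes
1 GB = 1,000,000,000 bytes
1,625,188,781,260,800 / 1,000,000,000 = 1,625,188.78 GB

1,625,188.78 GB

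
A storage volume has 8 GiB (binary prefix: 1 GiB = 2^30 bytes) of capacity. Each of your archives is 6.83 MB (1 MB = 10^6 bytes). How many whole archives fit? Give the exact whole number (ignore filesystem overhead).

Capacity: 8 GiB = 8,589,934,592 bytes
Per item: 6.83 MB = 6,830,000 bytes
⌊8,589,934,592 / 6,830,000⌋ = 1,257

1,257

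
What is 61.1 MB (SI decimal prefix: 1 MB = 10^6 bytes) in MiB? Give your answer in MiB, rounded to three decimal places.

61.1 MB × 1,000,000 bytes/MB = 61,100,000 bytes
1 MiB = 1,048,576 bytes
61,100,000 / 1,048,576 = 58.270 MiB

58.270 MiB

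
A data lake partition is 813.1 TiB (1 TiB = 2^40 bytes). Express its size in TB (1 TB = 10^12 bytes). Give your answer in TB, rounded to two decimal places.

813.1 TiB = 813.1 × 2^40 bytes = 894,012,904,544,665.6 bytes
1 TB = 10^12 bytes = 1,000,000,000,000 bytes
894,012,904,544,665.6 / 1,000,000,000,000 = 894.01 TB

894.01 TB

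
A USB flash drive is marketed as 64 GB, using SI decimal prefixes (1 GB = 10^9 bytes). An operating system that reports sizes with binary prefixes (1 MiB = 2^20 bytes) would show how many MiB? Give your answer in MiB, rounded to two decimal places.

64 GB × 1,000,000,000 bytes/GB = 64,000,000,000 bytes
1 MiB = 1,048,576 bytes
64,000,000,000 / 1,048,576 = 61,035.16 MiB

61,035.16 MiB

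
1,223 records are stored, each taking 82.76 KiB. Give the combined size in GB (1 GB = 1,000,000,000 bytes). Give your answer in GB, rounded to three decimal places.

Total = 1,223 × 82.76 KiB = 101215.48 KiB
= 101215.48 × 1,024 bytes = 103,644,651.52 bytes
1 GB = 1,000,000,000 bytes
103,644,651.52 / 1,000,000,000 = 0.104 GB

0.104 GB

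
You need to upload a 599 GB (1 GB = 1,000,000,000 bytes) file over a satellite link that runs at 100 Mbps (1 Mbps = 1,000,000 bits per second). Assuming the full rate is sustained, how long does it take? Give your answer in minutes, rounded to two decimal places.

798.67 minutes

599 GB = 599,000,000,000 bytes = 4,792,000,000,000 bits
100 Mbps = 100,000,000 bits/s
time = 4,792,000,000,000 / 100,000,000 = 47,920.000 s
47,920.000 s / 60 = 798.67 minutes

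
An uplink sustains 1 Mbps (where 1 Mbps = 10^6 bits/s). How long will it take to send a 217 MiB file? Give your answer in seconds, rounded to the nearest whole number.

217 MiB = 227,540,992 bytes = 1,820,327,936 bits
1 Mbps = 1,000,000 bits/s
time = 1,820,327,936 / 1,000,000 = 1,820 s

1,820 seconds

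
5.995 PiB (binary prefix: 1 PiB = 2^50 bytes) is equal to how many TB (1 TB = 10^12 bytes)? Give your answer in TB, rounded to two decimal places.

6,749.77 TB

5.995 PiB × 1,125,899,906,842,624 bytes/PiB = 6,749,769,941,521,530.88 bytes
1 TB = 1,000,000,000,000 bytes
6,749,769,941,521,530.88 / 1,000,000,000,000 = 6,749.77 TB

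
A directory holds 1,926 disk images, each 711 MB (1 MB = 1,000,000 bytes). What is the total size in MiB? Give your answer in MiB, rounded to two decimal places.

1,305,948.26 MiB

Total = 1,926 × 711 MB = 1,369,386 MB
= 1,369,386 × 1,000,000 bytes = 1,369,386,000,000 bytes
1 MiB = 1,048,576 bytes
1,369,386,000,000 / 1,048,576 = 1,305,948.26 MiB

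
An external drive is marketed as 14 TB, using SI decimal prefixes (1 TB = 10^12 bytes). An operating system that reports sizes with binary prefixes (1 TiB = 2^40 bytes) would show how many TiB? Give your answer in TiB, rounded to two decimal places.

14 TB = 14 × 10^12 bytes = 14,000,000,000,000 bytes
1 TiB = 2^40 bytes = 1,099,511,627,776 bytes
14,000,000,000,000 / 1,099,511,627,776 = 12.73 TiB

12.73 TiB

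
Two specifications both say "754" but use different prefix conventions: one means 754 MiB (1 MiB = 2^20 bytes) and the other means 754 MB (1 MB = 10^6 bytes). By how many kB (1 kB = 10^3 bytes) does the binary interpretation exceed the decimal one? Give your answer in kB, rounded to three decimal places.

36,626.304 kB

754 MiB = 754 × 1,048,576 = 790,626,304 bytes
754 MB = 754 × 1,000,000 = 754,000,000 bytes
difference = 36,626,304 bytes
36,626,304 / 1,000 = 36,626.304 kB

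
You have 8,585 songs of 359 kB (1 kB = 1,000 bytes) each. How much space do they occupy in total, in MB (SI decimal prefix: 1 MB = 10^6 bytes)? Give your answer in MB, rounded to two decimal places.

Total = 8,585 × 359 kB = 3,082,015 kB
= 3,082,015 × 1,000 bytes = 3,082,015,000 bytes
1 MB = 1,000,000 bytes
3,082,015,000 / 1,000,000 = 3,082.02 MB

3,082.02 MB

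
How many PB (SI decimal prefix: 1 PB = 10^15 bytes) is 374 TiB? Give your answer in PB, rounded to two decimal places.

374 TiB = 374 × 2^40 bytes = 411,217,348,788,224 bytes
1 PB = 1,000,000,000,000,000 bytes
411,217,348,788,224 / 1,000,000,000,000,000 = 0.41 PB

0.41 PB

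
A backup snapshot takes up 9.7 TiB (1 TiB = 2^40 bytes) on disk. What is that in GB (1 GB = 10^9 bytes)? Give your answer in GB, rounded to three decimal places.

9.7 TiB × 1,099,511,627,776 bytes/TiB = 10,665,262,789,427.2 bytes
1 GB = 1,000,000,000 bytes
10,665,262,789,427.2 / 1,000,000,000 = 10,665.263 GB

10,665.263 GB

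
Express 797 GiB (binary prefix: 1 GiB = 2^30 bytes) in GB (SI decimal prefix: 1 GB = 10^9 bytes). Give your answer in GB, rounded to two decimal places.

797 GiB = 797 × 2^30 bytes = 855,772,233,728 bytes
1 GB = 1,000,000,000 bytes
855,772,233,728 / 1,000,000,000 = 855.77 GB

855.77 GB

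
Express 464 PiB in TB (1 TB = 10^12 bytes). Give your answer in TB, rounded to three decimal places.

522,417.557 TB

464 PiB × 1,125,899,906,842,624 bytes/PiB = 522,417,556,774,977,536 bytes
1 TB = 10^12 bytes = 1,000,000,000,000 bytes
522,417,556,774,977,536 / 1,000,000,000,000 = 522,417.557 TB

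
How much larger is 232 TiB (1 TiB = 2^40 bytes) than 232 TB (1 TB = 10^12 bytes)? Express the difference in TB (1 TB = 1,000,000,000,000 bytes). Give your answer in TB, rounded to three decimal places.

232 TiB = 232 × 1,099,511,627,776 = 255,086,697,644,032 bytes
232 TB = 232 × 1,000,000,000,000 = 232,000,000,000,000 bytes
difference = 23,086,697,644,032 bytes
23,086,697,644,032 / 1,000,000,000,000 = 23.087 TB

23.087 TB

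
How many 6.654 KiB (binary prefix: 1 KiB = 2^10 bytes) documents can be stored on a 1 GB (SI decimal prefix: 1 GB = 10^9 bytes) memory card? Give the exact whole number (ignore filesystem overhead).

Capacity: 1 GB = 1,000,000,000 bytes
Per item: 6.654 KiB = 6,813.696 bytes
⌊1,000,000,000 / 6,813.696⌋ = 146,763

146,763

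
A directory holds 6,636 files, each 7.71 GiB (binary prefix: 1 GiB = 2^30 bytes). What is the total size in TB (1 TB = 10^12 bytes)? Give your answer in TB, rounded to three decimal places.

54.936 TB

Total = 6,636 × 7.71 GiB = 51163.56 GiB
= 51163.56 × 1,073,741,824 bytes = 54,936,454,236,733.44 bytes
1 TB = 1,000,000,000,000 bytes
54,936,454,236,733.44 / 1,000,000,000,000 = 54.936 TB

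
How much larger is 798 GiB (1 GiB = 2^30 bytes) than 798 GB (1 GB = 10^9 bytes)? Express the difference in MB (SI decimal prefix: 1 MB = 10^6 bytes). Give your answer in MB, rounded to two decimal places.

798 GiB = 798 × 1,073,741,824 = 856,845,975,552 bytes
798 GB = 798 × 1,000,000,000 = 798,000,000,000 bytes
difference = 58,845,975,552 bytes
58,845,975,552 / 1,000,000 = 58,845.98 MB

58,845.98 MB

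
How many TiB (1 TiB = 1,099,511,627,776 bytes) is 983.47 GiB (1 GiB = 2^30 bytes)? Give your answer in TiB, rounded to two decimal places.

0.96 TiB

983.47 GiB × 1,073,741,824 bytes/GiB = 1,055,992,871,649.28 bytes
1 TiB = 2^40 bytes = 1,099,511,627,776 bytes
1,055,992,871,649.28 / 1,099,511,627,776 = 0.96 TiB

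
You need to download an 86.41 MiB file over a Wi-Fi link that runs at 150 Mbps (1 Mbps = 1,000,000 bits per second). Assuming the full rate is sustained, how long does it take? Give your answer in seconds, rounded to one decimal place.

4.8 seconds

86.41 MiB = 90,607,452.16 bytes = 724,859,617.28 bits
150 Mbps = 150,000,000 bits/s
time = 724,859,617.28 / 150,000,000 = 4.8 s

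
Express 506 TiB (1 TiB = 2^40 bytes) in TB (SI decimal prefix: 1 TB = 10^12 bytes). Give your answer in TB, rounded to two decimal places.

506 TiB = 506 × 2^40 bytes = 556,352,883,654,656 bytes
1 TB = 10^12 bytes = 1,000,000,000,000 bytes
556,352,883,654,656 / 1,000,000,000,000 = 556.35 TB

556.35 TB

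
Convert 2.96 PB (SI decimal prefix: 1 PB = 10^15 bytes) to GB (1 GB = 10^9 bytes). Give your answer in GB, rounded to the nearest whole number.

2,960,000 GB

2.96 PB × 1,000,000,000,000,000 bytes/PB = 2,960,000,000,000,000 bytes
1 GB = 1,000,000,000 bytes
2,960,000,000,000,000 / 1,000,000,000 = 2,960,000 GB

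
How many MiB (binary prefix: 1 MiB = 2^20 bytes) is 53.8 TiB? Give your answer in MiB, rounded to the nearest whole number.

53.8 TiB = 53.8 × 2^40 bytes = 59,153,725,574,348.8 bytes
1 MiB = 1,048,576 bytes
59,153,725,574,348.8 / 1,048,576 = 56,413,389 MiB

56,413,389 MiB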